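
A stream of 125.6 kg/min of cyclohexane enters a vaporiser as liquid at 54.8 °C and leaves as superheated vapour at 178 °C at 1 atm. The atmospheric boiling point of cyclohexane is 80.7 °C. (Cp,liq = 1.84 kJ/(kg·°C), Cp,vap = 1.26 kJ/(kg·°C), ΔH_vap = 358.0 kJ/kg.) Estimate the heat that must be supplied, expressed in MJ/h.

Q = 3980 MJ/h

liquid 54.8→80.7 °C: 47.656 kJ/kg
vaporisation at 80.7 °C: 358 kJ/kg
vapour 80.7→178 °C: 122.6 kJ/kg
Δh = 47.656 + 358 + 122.6 = 528.25 kJ/kg
Q = ṁ·Δh = 125.6 kg/min × 528.25 kJ/kg = 66349 kJ/min
|Q| = 1105.8 kW = 3980.9 MJ/h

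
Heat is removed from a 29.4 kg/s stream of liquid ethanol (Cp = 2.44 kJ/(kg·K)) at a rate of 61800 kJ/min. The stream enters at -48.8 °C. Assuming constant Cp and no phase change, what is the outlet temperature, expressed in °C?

Q = 61800 kJ/min = 1030 kJ/s
ΔT = Q/(ṁ·Cp) = 1030/(29.4×2.44) = 14.358 K
T_out = -48.8 − 14.358 = -63.158 °C

T_out = -63.2 °C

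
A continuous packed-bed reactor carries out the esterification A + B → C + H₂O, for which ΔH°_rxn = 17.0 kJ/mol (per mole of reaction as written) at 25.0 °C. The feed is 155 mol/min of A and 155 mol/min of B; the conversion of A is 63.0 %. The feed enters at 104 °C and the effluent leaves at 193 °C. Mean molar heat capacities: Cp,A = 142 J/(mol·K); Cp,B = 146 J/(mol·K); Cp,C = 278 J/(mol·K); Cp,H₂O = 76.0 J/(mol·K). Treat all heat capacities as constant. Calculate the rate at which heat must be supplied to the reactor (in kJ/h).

Q_in = 403000 kJ/h

Extent of reaction ξ = 0.630 × 155 = 97.65 mol/min
Reaction term: ξ·ΔH°_rxn = 97.65 × 17.0 = 1660.1 kJ/min
Sensible, feed 104→25 °C: -3526.6 kJ/min
Outlet flows (mol/min): A 57.35, B 57.35, C 97.65, H₂O 97.65
Sensible, products 25→193 °C: 8582.3 kJ/min
Q = ΔH = 6715.8 kJ/min = 111.93 kW
Heat supplied = 402950 kJ/h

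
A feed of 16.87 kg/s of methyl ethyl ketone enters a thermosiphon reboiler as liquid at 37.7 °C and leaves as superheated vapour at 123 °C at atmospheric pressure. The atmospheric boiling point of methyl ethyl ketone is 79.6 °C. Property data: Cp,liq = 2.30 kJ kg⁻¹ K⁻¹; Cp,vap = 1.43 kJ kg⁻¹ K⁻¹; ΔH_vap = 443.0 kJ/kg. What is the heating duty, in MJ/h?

liquid 37.7→79.6 °C: 96.37 kJ/kg
vaporisation at 79.6 °C: 443 kJ/kg
vapour 79.6→123 °C: 62.062 kJ/kg
Δh = 96.37 + 443 + 62.062 = 601.43 kJ/kg
Q = ṁ·Δh = 16.87 kg/s × 601.43 kJ/kg = 10146 kJ/s
|Q| = 10146 kW = 36526 MJ/h

Q = 36500 MJ/h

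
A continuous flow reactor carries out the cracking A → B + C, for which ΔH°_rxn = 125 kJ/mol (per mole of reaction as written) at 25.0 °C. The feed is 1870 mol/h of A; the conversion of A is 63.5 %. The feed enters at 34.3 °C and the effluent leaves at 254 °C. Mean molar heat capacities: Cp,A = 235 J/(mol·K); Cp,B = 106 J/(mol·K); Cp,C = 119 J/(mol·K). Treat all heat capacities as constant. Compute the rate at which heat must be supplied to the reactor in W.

Q_in = 67300 W

Extent of reaction ξ = 0.635 × 1870 = 1187.5 mol/h
Reaction term: ξ·ΔH°_rxn = 1187.5 × 125 = 148430 kJ/h
Sensible, feed 34.3→25 °C: -4086.9 kJ/h
Outlet flows (mol/h): A 682.55, B 1187.5, C 1187.5
Sensible, products 25→254 °C: 97915 kJ/h
Q = ΔH = 242260 kJ/h = 67.294 kW
Heat supplied = 67294 W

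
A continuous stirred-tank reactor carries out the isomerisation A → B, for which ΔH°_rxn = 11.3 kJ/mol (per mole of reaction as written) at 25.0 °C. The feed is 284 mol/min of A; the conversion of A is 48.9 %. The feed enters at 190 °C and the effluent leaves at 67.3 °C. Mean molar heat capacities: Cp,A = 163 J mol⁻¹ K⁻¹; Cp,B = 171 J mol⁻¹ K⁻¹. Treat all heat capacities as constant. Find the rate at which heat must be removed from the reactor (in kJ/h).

Extent of reaction ξ = 0.489 × 284 = 138.88 mol/min
Reaction term: ξ·ΔH°_rxn = 138.88 × 11.3 = 1569.3 kJ/min
Sensible, feed 190→25 °C: -7638.2 kJ/min
Outlet flows (mol/min): A 145.12, B 138.88
Sensible, products 25→67.3 °C: 2005.1 kJ/min
Q = ΔH = -4063.7 kJ/min = -67.729 kW
Heat removed = 243820 kJ/h

Q_out = 244000 kJ/h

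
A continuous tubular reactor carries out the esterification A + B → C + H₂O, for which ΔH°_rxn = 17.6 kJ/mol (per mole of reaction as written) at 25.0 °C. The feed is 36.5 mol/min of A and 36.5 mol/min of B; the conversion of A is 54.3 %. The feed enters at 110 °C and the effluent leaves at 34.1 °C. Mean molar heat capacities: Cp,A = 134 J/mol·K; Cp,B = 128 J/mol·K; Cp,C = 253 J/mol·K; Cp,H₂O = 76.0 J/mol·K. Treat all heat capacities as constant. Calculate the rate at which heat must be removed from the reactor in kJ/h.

Extent of reaction ξ = 0.543 × 36.5 = 19.82 mol/min
Reaction term: ξ·ΔH°_rxn = 19.82 × 17.6 = 348.82 kJ/min
Sensible, feed 110→25 °C: -812.86 kJ/min
Outlet flows (mol/min): A 16.68, B 16.68, C 19.82, H₂O 19.82
Sensible, products 25→34.1 °C: 99.107 kJ/min
Q = ΔH = -364.92 kJ/min = -6.0821 kW
Heat removed = 21895 kJ/h

Q_out = 21900 kJ/h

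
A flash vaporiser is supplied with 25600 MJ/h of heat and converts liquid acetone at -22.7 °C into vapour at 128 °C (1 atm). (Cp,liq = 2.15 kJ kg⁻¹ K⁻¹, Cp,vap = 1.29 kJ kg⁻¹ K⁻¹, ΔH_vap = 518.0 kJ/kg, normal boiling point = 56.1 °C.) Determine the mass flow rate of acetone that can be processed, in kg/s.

ṁ = 9.11 kg/s

Δh = 2.15×(56.1−-22.7) + 518.0 + 1.29×(128−56.1) = 780.17 kJ/kg
Q = 25600 MJ/h = 7111.1 kJ/s = 7111.1 kJ/s
ṁ = Q/Δh = 7111.1 / 780.17 = 9.1148 kg/s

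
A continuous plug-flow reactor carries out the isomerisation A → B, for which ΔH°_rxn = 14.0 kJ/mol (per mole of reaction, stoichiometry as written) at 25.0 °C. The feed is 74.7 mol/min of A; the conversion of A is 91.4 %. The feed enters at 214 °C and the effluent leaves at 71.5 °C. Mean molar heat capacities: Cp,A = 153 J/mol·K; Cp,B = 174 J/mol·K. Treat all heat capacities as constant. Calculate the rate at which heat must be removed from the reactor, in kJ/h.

Q_out = 36400 kJ/h

Extent of reaction ξ = 0.914 × 74.7 = 68.276 mol/min
Reaction term: ξ·ΔH°_rxn = 68.276 × 14.0 = 955.86 kJ/min
Sensible, feed 214→25 °C: -2160.1 kJ/min
Outlet flows (mol/min): A 6.4242, B 68.276
Sensible, products 25→71.5 °C: 598.12 kJ/min
Q = ΔH = -606.11 kJ/min = -10.102 kW
Heat removed = 36367 kJ/h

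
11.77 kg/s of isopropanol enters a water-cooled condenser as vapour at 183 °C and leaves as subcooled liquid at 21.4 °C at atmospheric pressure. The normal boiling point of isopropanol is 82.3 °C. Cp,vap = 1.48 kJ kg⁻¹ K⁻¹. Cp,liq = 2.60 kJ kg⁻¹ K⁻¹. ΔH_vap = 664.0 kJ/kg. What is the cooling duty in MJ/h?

vapour 183→82.3 °C: -149.04 kJ/kg
condensation at 82.3 °C: -664 kJ/kg
liquid 82.3→21.4 °C: -158.34 kJ/kg
Δh = -149.04 + -664 + -158.34 = -971.38 kJ/kg
Q = ṁ·Δh = 11.77 kg/s × -971.38 kJ/kg = -11433 kJ/s
|Q| = 11433 kW = 41159 MJ/h

Q_c = 41200 MJ/h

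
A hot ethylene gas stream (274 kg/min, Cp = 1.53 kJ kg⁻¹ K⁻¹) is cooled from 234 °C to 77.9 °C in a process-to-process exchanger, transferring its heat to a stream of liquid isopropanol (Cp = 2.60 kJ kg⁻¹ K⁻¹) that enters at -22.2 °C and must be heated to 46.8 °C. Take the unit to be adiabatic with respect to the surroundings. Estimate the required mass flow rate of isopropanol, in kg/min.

ṁ_c = 365 kg/min

Heat released by hot stream: Q = 274 × 1.53 × (234 − 77.9) = 65440 kJ/min
Energy balance on cold side (adiabatic exchanger): Q = ṁ_c·Cp_c·(T_c,out − T_c,in)
ṁ_c = 65440 / [2.60 × (46.8 − -22.2)] = 364.77 kg/min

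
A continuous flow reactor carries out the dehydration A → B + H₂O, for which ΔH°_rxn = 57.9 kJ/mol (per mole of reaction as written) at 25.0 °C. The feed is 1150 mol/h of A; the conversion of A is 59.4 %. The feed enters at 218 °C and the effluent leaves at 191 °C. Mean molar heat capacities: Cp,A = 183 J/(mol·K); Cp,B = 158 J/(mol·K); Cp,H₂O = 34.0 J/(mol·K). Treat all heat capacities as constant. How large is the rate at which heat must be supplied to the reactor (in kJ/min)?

Q_in = 581 kJ/min

Extent of reaction ξ = 0.594 × 1150 = 683.1 mol/h
Reaction term: ξ·ΔH°_rxn = 683.1 × 57.9 = 39551 kJ/h
Sensible, feed 218→25 °C: -40617 kJ/h
Outlet flows (mol/h): A 466.9, B 683.1, H₂O 683.1
Sensible, products 25→191 °C: 35955 kJ/h
Q = ΔH = 34890 kJ/h = 9.6916 kW
Heat supplied = 581.5 kJ/min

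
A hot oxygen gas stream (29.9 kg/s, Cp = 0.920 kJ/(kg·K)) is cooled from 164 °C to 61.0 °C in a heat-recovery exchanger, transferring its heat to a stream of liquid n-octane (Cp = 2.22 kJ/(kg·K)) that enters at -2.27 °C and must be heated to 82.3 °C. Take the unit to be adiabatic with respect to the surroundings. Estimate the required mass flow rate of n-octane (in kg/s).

Heat released by hot stream: Q = 29.9 × 0.920 × (164 − 61.0) = 2833.3 kJ/s
Energy balance on cold side (adiabatic exchanger): Q = ṁ_c·Cp_c·(T_c,out − T_c,in)
ṁ_c = 2833.3 / [2.22 × (82.3 − -2.27)] = 15.091 kg/s

ṁ_c = 15.1 kg/s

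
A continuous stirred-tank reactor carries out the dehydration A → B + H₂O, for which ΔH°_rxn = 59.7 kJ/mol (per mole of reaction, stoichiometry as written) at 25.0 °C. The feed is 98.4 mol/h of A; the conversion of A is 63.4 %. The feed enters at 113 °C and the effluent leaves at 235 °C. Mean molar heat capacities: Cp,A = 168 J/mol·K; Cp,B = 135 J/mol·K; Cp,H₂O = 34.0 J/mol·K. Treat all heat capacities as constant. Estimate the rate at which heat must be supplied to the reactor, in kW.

Extent of reaction ξ = 0.634 × 98.4 = 62.386 mol/h
Reaction term: ξ·ΔH°_rxn = 62.386 × 59.7 = 3724.4 kJ/h
Sensible, feed 113→25 °C: -1454.7 kJ/h
Outlet flows (mol/h): A 36.014, B 62.386, H₂O 62.386
Sensible, products 25→235 °C: 3484.7 kJ/h
Q = ΔH = 5754.3 kJ/h = 1.5984 kW
Heat supplied = 1.5984 kW

Q_in = 1.60 kW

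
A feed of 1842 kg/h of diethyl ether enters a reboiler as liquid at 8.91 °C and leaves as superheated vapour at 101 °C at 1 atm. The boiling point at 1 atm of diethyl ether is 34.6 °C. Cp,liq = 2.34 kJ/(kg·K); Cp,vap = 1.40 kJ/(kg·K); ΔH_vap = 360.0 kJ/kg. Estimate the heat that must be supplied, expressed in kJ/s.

liquid 8.91→34.6 °C: 60.115 kJ/kg
vaporisation at 34.6 °C: 360 kJ/kg
vapour 34.6→101 °C: 92.96 kJ/kg
Δh = 60.115 + 360 + 92.96 = 513.07 kJ/kg
Q = ṁ·Δh = 1842 kg/h × 513.07 kJ/kg = 945080 kJ/h
|Q| = 262.52 kW

Q = 263 kJ/s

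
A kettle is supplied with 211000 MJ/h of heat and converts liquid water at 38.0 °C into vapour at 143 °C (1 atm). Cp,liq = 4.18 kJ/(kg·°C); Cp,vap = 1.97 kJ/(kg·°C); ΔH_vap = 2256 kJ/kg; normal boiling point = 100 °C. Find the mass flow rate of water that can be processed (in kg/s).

ṁ = 22.5 kg/s

Δh = 4.18×(100−38.0) + 2256 + 1.97×(143−100) = 2599.9 kJ/kg
Q = 211000 MJ/h = 58611 kJ/s = 58611 kJ/s
ṁ = Q/Δh = 58611 / 2599.9 = 22.544 kg/s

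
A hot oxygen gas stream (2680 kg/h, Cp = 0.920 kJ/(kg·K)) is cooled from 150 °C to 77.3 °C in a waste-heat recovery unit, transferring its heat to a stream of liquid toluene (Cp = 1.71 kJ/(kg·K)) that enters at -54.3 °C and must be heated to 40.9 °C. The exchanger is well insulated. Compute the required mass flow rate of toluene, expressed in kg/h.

ṁ_c = 1100 kg/h

Heat released by hot stream: Q = 2680 × 0.920 × (150 − 77.3) = 179250 kJ/h
Energy balance on cold side (adiabatic exchanger): Q = ṁ_c·Cp_c·(T_c,out − T_c,in)
ṁ_c = 179250 / [1.71 × (40.9 − -54.3)] = 1101.1 kg/h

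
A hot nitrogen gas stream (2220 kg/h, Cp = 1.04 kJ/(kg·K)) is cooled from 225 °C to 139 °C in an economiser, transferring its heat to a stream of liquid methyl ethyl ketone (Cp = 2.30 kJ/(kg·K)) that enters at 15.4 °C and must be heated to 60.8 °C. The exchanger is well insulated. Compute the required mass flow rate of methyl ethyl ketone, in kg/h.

Heat released by hot stream: Q = 2220 × 1.04 × (225 − 139) = 198560 kJ/h
Energy balance on cold side (adiabatic exchanger): Q = ṁ_c·Cp_c·(T_c,out − T_c,in)
ṁ_c = 198560 / [2.30 × (60.8 − 15.4)] = 1901.5 kg/h

ṁ_c = 1900 kg/h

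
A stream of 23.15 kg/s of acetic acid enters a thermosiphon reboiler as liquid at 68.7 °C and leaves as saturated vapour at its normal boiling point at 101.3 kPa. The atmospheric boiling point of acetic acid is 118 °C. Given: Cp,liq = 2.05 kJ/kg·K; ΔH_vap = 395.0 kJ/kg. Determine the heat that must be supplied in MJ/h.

Q = 41300 MJ/h

liquid 68.7→118 °C: 101.06 kJ/kg
vaporisation at 118 °C: 395 kJ/kg
Δh = 101.06 + 395 = 496.06 kJ/kg
Q = ṁ·Δh = 23.15 kg/s × 496.06 kJ/kg = 11484 kJ/s
|Q| = 11484 kW = 41342 MJ/h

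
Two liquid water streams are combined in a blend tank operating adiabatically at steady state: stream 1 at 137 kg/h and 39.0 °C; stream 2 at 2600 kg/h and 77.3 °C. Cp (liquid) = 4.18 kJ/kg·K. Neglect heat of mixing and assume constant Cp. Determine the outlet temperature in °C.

T_out = 75.4 °C

No heat crosses the boundary, so H_out = H_in.
Σ ṁᵢCp,ᵢTᵢ = 137×4.18×39.0 + 2600×4.18×77.3 = 862430
Σ ṁᵢCp,ᵢ = 137×4.18 + 2600×4.18 = 11441
T_out = 862430 / 11441 = 75.383 °C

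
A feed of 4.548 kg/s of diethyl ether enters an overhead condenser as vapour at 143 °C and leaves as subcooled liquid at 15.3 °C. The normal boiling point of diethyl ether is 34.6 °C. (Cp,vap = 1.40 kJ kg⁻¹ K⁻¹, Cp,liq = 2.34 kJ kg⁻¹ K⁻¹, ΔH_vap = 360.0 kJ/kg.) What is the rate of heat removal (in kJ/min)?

vapour 143→34.6 °C: -151.76 kJ/kg
condensation at 34.6 °C: -360 kJ/kg
liquid 34.6→15.3 °C: -45.162 kJ/kg
Δh = -151.76 + -360 + -45.162 = -556.92 kJ/kg
Q = ṁ·Δh = 4.548 kg/s × -556.92 kJ/kg = -2532.9 kJ/s
|Q| = 2532.9 kW = 151970 kJ/min

Q_c = 152000 kJ/min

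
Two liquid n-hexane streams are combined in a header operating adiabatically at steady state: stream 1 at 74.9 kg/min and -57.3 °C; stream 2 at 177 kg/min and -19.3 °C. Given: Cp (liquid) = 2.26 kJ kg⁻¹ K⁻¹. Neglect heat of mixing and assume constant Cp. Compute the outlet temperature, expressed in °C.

Energy balance with Q = 0: Σ ṁᵢCp,ᵢ(T_out − Tᵢ) = 0
Σ ṁᵢCp,ᵢTᵢ = 74.9×2.26×-57.3 + 177×2.26×-19.3 = -17420
Σ ṁᵢCp,ᵢ = 74.9×2.26 + 177×2.26 = 569.29
T_out = -17420 / 569.29 = -30.599 °C

T_out = -30.6 °C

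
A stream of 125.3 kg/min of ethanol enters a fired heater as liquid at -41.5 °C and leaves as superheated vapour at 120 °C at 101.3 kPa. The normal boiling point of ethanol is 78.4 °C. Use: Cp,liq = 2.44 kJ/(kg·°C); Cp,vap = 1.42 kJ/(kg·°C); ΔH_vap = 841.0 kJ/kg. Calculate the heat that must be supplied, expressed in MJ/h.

Q = 8970 MJ/h

liquid -41.5→78.4 °C: 292.56 kJ/kg
vaporisation at 78.4 °C: 841 kJ/kg
vapour 78.4→120 °C: 59.072 kJ/kg
Δh = 292.56 + 841 + 59.072 = 1192.6 kJ/kg
Q = ṁ·Δh = 125.3 kg/min × 1192.6 kJ/kg = 149440 kJ/min
|Q| = 2490.6 kW = 8966.2 MJ/h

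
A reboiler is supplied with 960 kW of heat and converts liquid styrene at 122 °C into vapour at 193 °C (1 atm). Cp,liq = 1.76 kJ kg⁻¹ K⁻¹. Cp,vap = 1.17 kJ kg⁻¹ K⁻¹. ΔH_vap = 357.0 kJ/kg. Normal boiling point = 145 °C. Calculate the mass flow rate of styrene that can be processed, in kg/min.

ṁ = 127 kg/min

Δh = 1.76×(145−122) + 357.0 + 1.17×(193−145) = 453.64 kJ/kg
Q = 960 kW = 960 kJ/s = 57600 kJ/min
ṁ = Q/Δh = 57600 / 453.64 = 126.97 kg/min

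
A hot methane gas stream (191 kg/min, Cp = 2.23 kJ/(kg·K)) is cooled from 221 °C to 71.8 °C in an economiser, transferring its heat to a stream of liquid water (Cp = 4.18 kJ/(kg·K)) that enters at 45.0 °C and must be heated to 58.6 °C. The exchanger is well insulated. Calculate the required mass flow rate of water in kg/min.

Heat released by hot stream: Q = 191 × 2.23 × (221 − 71.8) = 63549 kJ/min
Energy balance on cold side (adiabatic exchanger): Q = ṁ_c·Cp_c·(T_c,out − T_c,in)
ṁ_c = 63549 / [4.18 × (58.6 − 45.0)] = 1117.9 kg/min

ṁ_c = 1120 kg/min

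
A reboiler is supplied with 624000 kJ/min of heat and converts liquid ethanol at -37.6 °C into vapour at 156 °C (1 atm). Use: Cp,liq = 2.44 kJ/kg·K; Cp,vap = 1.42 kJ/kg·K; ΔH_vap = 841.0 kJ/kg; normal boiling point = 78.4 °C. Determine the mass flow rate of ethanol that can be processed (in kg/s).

ṁ = 8.43 kg/s

Δh = 2.44×(78.4−-37.6) + 841.0 + 1.42×(156−78.4) = 1234.2 kJ/kg
Q = 624000 kJ/min = 10400 kJ/s = 10400 kJ/s
ṁ = Q/Δh = 10400 / 1234.2 = 8.4263 kg/s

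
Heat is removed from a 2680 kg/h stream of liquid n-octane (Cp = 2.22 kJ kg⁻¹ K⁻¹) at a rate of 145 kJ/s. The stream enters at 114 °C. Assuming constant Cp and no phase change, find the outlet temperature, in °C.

T_out = 26.3 °C

Q = 145 kJ/s = 522000 kJ/h
ΔT = Q/(ṁ·Cp) = 522000/(2680×2.22) = 87.737 K
T_out = 114 − 87.737 = 26.263 °C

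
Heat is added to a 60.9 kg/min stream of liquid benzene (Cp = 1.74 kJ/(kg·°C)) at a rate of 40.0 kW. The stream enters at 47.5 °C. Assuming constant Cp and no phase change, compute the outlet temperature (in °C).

Q = 40.0 kW = 2400 kJ/min
ΔT = Q/(ṁ·Cp) = 2400/(60.9×1.74) = 22.649 K
T_out = 47.5 + 22.649 = 70.149 °C

T_out = 70.1 °C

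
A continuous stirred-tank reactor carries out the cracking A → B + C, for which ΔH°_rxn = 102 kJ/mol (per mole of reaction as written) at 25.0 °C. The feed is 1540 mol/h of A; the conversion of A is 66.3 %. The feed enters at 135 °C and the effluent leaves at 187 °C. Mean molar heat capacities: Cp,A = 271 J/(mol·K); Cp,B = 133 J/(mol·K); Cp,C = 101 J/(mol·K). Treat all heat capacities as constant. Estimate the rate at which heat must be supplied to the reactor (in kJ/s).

Q_in = 33.3 kJ/s

Extent of reaction ξ = 0.663 × 1540 = 1021 mol/h
Reaction term: ξ·ΔH°_rxn = 1021 × 102 = 104140 kJ/h
Sensible, feed 135→25 °C: -45907 kJ/h
Outlet flows (mol/h): A 518.98, B 1021, C 1021
Sensible, products 25→187 °C: 61489 kJ/h
Q = ΔH = 119730 kJ/h = 33.257 kW
Heat supplied = 33.257 kJ/s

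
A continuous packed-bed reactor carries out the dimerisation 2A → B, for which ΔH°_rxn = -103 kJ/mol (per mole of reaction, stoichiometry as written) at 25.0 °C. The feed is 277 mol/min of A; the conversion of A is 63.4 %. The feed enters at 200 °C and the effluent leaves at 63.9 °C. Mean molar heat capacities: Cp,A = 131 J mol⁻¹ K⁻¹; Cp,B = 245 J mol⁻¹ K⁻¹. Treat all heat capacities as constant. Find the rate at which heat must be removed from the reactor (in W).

Q_out = 234000 W

Extent of reaction ξ = 0.634 × 277 / 2 = 87.809 mol/min
Reaction term: ξ·ΔH°_rxn = 87.809 × -103 = -9044.3 kJ/min
Sensible, feed 200→25 °C: -6350.2 kJ/min
Outlet flows (mol/min): A 101.38, B 87.809
Sensible, products 25→63.9 °C: 1353.5 kJ/min
Q = ΔH = -14041 kJ/min = -234.02 kW
Heat removed = 234020 W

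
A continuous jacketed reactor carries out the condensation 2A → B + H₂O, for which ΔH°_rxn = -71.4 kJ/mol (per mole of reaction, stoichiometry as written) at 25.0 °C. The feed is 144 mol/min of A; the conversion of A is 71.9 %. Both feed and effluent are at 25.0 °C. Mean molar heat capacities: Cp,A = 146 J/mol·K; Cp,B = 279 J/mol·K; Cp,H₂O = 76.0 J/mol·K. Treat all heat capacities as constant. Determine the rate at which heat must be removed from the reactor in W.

Extent of reaction ξ = 0.719 × 144 / 2 = 51.768 mol/min
Reaction term: ξ·ΔH°_rxn = 51.768 × -71.4 = -3696.2 kJ/min
Q = ΔH = -3696.2 kJ/min = -61.604 kW
Heat removed = 61604 W

Q_out = 61600 W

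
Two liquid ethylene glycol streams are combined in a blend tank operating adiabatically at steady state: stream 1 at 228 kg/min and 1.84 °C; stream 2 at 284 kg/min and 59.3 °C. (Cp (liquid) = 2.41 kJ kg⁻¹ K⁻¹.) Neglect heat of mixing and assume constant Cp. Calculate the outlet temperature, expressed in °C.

Adiabatic, steady state ⇒ Σ ṁᵢCp,ᵢ(T_out − Tᵢ) = 0
Σ ṁᵢCp,ᵢTᵢ = 228×2.41×1.84 + 284×2.41×59.3 = 41598
Σ ṁᵢCp,ᵢ = 228×2.41 + 284×2.41 = 1233.9
T_out = 41598 / 1233.9 = 33.712 °C

T_out = 33.7 °C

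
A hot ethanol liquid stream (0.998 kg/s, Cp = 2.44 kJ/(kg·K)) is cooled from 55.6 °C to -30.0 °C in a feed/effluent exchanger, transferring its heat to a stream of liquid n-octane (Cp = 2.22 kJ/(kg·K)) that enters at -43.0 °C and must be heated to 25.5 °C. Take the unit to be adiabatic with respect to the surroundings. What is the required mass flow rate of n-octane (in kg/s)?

Heat released by hot stream: Q = 0.998 × 2.44 × (55.6 − -30.0) = 208.45 kJ/s
Energy balance on cold side (adiabatic exchanger): Q = ṁ_c·Cp_c·(T_c,out − T_c,in)
ṁ_c = 208.45 / [2.22 × (25.5 − -43.0)] = 1.3707 kg/s

ṁ_c = 1.37 kg/s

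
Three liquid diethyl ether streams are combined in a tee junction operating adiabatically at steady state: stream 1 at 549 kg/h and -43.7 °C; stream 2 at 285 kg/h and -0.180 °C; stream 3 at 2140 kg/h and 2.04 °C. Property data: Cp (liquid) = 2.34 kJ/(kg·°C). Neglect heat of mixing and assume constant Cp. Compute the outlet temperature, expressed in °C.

T_out = -6.62 °C

Adiabatic, steady state ⇒ Σ ṁᵢCp,ᵢ(T_out − Tᵢ) = 0
T_out = Σ ṁᵢCp,ᵢTᵢ / Σ ṁᵢCp,ᵢ
      = -46044 / 6959.2 = -6.6163 °C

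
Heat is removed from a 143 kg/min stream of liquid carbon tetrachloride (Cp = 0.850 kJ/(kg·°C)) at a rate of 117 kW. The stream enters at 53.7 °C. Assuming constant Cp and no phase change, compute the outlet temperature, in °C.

T_out = -4.05 °C

Q = 117 kW = 7020 kJ/min
ΔT = Q/(ṁ·Cp) = 7020/(143×0.850) = 57.754 K
T_out = 53.7 − 57.754 = -4.054 °C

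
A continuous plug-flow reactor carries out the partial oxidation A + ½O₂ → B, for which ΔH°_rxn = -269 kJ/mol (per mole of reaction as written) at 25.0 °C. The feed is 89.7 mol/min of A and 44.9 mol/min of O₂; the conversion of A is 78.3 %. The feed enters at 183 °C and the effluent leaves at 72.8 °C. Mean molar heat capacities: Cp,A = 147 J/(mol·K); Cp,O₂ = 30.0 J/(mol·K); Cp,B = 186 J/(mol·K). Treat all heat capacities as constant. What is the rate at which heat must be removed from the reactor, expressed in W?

Q_out = 340000 W

Extent of reaction ξ = 0.783 × 89.7 = 70.235 mol/min
Reaction term: ξ·ΔH°_rxn = 70.235 × -269 = -18893 kJ/min
Sensible, feed 183→25 °C: -2296.2 kJ/min
Outlet flows (mol/min): A 19.465, O₂ 9.7824, B 70.235
Sensible, products 25→72.8 °C: 775.25 kJ/min
Q = ΔH = -20414 kJ/min = -340.24 kW
Heat removed = 340240 W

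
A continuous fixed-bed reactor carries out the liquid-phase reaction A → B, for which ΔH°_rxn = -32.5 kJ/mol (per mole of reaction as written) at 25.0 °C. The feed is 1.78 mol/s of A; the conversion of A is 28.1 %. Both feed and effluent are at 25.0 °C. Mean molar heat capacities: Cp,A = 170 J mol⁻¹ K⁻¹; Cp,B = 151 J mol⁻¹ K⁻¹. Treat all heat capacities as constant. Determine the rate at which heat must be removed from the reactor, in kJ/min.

Extent of reaction ξ = 0.281 × 1.78 = 0.50018 mol/s
Reaction term: ξ·ΔH°_rxn = 0.50018 × -32.5 = -16.256 kJ/s
Q = ΔH = -16.256 kJ/s = -16.256 kW
Heat removed = 975.35 kJ/min

Q_out = 975 kJ/min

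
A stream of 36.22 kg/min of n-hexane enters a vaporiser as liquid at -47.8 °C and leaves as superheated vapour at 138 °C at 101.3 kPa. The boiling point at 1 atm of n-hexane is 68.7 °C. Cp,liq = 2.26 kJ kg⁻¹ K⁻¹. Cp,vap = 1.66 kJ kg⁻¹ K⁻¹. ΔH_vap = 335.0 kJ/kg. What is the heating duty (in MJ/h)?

liquid -47.8→68.7 °C: 263.29 kJ/kg
vaporisation at 68.7 °C: 335 kJ/kg
vapour 68.7→138 °C: 115.04 kJ/kg
Δh = 263.29 + 335 + 115.04 = 713.33 kJ/kg
Q = ṁ·Δh = 36.22 kg/min × 713.33 kJ/kg = 25837 kJ/min
|Q| = 430.61 kW = 1550.2 MJ/h

Q = 1550 MJ/h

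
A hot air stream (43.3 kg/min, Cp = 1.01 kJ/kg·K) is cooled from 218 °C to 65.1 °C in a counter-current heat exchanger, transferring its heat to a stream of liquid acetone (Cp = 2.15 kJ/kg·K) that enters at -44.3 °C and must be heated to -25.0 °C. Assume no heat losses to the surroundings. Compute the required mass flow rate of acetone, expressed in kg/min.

ṁ_c = 161 kg/min

Heat released by hot stream: Q = 43.3 × 1.01 × (218 − 65.1) = 6686.8 kJ/min
Energy balance on cold side (adiabatic exchanger): Q = ṁ_c·Cp_c·(T_c,out − T_c,in)
ṁ_c = 6686.8 / [2.15 × (-25.0 − -44.3)] = 161.15 kg/min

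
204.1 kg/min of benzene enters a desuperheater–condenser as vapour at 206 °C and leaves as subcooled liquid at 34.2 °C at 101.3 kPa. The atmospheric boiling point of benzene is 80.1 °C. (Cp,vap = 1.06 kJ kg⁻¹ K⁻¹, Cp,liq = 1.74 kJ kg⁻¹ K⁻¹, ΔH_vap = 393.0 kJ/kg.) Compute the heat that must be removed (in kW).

Q_c = 2060 kW

vapour 206→80.1 °C: -133.45 kJ/kg
condensation at 80.1 °C: -393 kJ/kg
liquid 80.1→34.2 °C: -79.866 kJ/kg
Δh = -133.45 + -393 + -79.866 = -606.32 kJ/kg
Q = ṁ·Δh = 204.1 kg/min × -606.32 kJ/kg = -123750 kJ/min
|Q| = 2062.5 kW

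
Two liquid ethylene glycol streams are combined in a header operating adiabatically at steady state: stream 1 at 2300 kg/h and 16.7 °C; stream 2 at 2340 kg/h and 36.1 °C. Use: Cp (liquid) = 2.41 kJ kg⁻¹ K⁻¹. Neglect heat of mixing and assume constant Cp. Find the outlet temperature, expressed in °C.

T_out = 26.5 °C

No heat crosses the boundary, so H_out = H_in.
T_out = Σ ṁᵢCp,ᵢTᵢ / Σ ṁᵢCp,ᵢ
      = 296150 / 11182 = 26.484 °C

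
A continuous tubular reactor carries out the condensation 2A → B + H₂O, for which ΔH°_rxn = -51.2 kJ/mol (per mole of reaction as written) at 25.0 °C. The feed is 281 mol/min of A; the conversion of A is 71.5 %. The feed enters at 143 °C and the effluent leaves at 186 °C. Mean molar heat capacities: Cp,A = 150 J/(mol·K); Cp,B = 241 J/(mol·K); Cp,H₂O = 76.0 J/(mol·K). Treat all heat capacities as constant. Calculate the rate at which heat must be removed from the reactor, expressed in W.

Q_out = 50900 W

Extent of reaction ξ = 0.715 × 281 / 2 = 100.46 mol/min
Reaction term: ξ·ΔH°_rxn = 100.46 × -51.2 = -5143.4 kJ/min
Sensible, feed 143→25 °C: -4973.7 kJ/min
Outlet flows (mol/min): A 80.085, B 100.46, H₂O 100.46
Sensible, products 25→186 °C: 7061.1 kJ/min
Q = ΔH = -3056 kJ/min = -50.934 kW
Heat removed = 50934 W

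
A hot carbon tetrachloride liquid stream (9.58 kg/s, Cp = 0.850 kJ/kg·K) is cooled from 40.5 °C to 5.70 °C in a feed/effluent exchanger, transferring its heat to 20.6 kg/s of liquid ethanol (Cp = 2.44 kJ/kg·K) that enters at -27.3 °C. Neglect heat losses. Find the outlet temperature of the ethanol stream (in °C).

Heat released by hot stream: Q = 9.58 × 0.850 × (40.5 − 5.70) = 283.38 kJ/s
Energy balance on cold side (adiabatic exchanger): Q = ṁ_c·Cp_c·(T_c,out − T_c,in)
T_c,out = -27.3 + 283.38/(20.6 × 2.44) = -21.662 °C

T_c,out = -21.7 °C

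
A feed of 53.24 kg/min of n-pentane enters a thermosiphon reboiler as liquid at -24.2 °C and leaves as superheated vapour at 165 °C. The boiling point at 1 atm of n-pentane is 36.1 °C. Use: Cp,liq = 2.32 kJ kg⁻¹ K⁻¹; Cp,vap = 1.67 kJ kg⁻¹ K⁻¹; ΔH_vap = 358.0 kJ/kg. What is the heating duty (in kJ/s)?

liquid -24.2→36.1 °C: 139.9 kJ/kg
vaporisation at 36.1 °C: 358 kJ/kg
vapour 36.1→165 °C: 215.26 kJ/kg
Δh = 139.9 + 358 + 215.26 = 713.16 kJ/kg
Q = ṁ·Δh = 53.24 kg/min × 713.16 kJ/kg = 37969 kJ/min
|Q| = 632.81 kW

Q = 633 kJ/s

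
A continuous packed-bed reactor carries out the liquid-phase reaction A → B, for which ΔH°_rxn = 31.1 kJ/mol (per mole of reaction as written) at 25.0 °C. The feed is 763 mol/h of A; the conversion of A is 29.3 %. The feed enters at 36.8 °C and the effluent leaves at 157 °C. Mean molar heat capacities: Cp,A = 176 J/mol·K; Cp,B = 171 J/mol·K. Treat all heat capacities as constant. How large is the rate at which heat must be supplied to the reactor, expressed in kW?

Extent of reaction ξ = 0.293 × 763 = 223.56 mol/h
Reaction term: ξ·ΔH°_rxn = 223.56 × 31.1 = 6952.7 kJ/h
Sensible, feed 36.8→25 °C: -1584.6 kJ/h
Outlet flows (mol/h): A 539.44, B 223.56
Sensible, products 25→157 °C: 17578 kJ/h
Q = ΔH = 22947 kJ/h = 6.374 kW
Heat supplied = 6.374 kW

Q_in = 6.37 kW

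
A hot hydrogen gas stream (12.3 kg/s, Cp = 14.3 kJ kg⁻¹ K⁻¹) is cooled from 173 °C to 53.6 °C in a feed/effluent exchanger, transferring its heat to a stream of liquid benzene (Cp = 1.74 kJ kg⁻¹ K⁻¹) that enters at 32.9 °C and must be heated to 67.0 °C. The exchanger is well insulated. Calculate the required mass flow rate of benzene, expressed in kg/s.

ṁ_c = 354 kg/s

Heat released by hot stream: Q = 12.3 × 14.3 × (173 − 53.6) = 21001 kJ/s
Energy balance on cold side (adiabatic exchanger): Q = ṁ_c·Cp_c·(T_c,out − T_c,in)
ṁ_c = 21001 / [1.74 × (67.0 − 32.9)] = 353.95 kg/s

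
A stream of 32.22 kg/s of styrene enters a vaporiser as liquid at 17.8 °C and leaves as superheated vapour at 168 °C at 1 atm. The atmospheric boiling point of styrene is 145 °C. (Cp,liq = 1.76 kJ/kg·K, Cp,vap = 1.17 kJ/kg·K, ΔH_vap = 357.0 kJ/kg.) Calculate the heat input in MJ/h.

liquid 17.8→145 °C: 223.87 kJ/kg
vaporisation at 145 °C: 357 kJ/kg
vapour 145→168 °C: 26.91 kJ/kg
Δh = 223.87 + 357 + 26.91 = 607.78 kJ/kg
Q = ṁ·Δh = 32.22 kg/s × 607.78 kJ/kg = 19583 kJ/s
|Q| = 19583 kW = 70498 MJ/h

Q = 70500 MJ/h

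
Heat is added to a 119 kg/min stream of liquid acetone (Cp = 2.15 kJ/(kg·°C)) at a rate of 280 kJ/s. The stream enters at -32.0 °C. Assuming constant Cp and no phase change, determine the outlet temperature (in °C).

T_out = 33.7 °C

Q = 280 kJ/s = 16800 kJ/min
ΔT = Q/(ṁ·Cp) = 16800/(119×2.15) = 65.663 K
T_out = -32.0 + 65.663 = 33.663 °C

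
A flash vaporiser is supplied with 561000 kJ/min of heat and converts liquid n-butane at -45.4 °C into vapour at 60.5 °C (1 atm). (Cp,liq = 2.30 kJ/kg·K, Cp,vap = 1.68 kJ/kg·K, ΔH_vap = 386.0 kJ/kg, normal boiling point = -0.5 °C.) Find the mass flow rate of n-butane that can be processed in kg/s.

ṁ = 15.8 kg/s

Δh = 2.30×(-0.5−-45.4) + 386.0 + 1.68×(60.5−-0.5) = 591.75 kJ/kg
Q = 561000 kJ/min = 9350 kJ/s = 9350 kJ/s
ṁ = Q/Δh = 9350 / 591.75 = 15.801 kg/s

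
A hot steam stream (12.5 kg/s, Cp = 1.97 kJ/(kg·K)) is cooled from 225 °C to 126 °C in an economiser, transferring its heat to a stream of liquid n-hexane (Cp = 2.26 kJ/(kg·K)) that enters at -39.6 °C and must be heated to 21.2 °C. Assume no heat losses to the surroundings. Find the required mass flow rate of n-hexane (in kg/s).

ṁ_c = 17.7 kg/s

Heat released by hot stream: Q = 12.5 × 1.97 × (225 − 126) = 2437.9 kJ/s
Energy balance on cold side (adiabatic exchanger): Q = ṁ_c·Cp_c·(T_c,out − T_c,in)
ṁ_c = 2437.9 / [2.26 × (21.2 − -39.6)] = 17.742 kg/s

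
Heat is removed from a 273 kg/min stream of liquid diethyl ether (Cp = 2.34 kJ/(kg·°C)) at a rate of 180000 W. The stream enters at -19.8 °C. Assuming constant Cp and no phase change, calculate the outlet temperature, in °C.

T_out = -36.7 °C

Q = 180000 W = 10800 kJ/min
ΔT = Q/(ṁ·Cp) = 10800/(273×2.34) = 16.906 K
T_out = -19.8 − 16.906 = -36.706 °C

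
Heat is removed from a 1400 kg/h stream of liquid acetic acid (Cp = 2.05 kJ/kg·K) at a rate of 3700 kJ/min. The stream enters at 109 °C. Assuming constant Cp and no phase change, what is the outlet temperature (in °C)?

T_out = 31.6 °C

Q = 3700 kJ/min = 222000 kJ/h
ΔT = Q/(ṁ·Cp) = 222000/(1400×2.05) = 77.352 K
T_out = 109 − 77.352 = 31.648 °C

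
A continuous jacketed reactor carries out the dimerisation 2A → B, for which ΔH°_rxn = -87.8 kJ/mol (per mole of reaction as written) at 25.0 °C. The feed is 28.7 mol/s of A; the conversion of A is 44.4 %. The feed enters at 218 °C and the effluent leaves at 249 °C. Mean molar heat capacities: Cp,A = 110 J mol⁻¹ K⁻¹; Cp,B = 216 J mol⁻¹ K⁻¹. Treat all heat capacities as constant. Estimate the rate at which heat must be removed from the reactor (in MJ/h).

Extent of reaction ξ = 0.444 × 28.7 / 2 = 6.3714 mol/s
Reaction term: ξ·ΔH°_rxn = 6.3714 × -87.8 = -559.41 kJ/s
Sensible, feed 218→25 °C: -609.3 kJ/s
Outlet flows (mol/s): A 15.957, B 6.3714
Sensible, products 25→249 °C: 701.46 kJ/s
Q = ΔH = -467.25 kJ/s = -467.25 kW
Heat removed = 1682.1 MJ/h

Q_out = 1680 MJ/h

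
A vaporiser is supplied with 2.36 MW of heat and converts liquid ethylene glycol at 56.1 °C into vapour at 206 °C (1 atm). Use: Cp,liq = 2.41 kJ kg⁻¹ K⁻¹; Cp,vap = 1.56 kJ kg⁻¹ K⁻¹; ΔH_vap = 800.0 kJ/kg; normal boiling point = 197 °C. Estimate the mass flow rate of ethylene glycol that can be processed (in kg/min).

ṁ = 123 kg/min

Δh = 2.41×(197−56.1) + 800.0 + 1.56×(206−197) = 1153.6 kJ/kg
Q = 2.36 MW = 2360 kJ/s = 141600 kJ/min
ṁ = Q/Δh = 141600 / 1153.6 = 122.75 kg/min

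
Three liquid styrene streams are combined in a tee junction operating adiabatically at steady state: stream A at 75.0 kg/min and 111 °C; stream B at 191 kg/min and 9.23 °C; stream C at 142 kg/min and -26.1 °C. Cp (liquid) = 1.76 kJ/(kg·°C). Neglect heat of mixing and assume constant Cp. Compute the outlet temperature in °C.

Energy balance with Q = 0: Σ ṁᵢCp,ᵢ(T_out − Tᵢ) = 0
T_out = Σ ṁᵢCp,ᵢTᵢ / Σ ṁᵢCp,ᵢ
      = 11232 / 718.08 = 15.641 °C

T_out = 15.6 °C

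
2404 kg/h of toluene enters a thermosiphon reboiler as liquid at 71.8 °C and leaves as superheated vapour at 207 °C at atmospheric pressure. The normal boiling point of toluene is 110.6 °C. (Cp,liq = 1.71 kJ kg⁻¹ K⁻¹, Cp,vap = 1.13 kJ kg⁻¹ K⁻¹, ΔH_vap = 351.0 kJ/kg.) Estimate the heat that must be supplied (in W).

liquid 71.8→110.6 °C: 66.348 kJ/kg
vaporisation at 110.6 °C: 351 kJ/kg
vapour 110.6→207 °C: 108.93 kJ/kg
Δh = 66.348 + 351 + 108.93 = 526.28 kJ/kg
Q = ṁ·Δh = 2404 kg/h × 526.28 kJ/kg = 1.2652e+06 kJ/h
|Q| = 351.44 kW = 351440 W

Q = 351000 W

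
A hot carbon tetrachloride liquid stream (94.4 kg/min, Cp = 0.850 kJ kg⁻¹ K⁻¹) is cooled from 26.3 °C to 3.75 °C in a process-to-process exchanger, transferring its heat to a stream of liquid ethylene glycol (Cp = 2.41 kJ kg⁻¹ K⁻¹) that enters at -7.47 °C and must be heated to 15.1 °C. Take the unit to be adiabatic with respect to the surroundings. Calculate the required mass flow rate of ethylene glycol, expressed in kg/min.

ṁ_c = 33.3 kg/min

Heat released by hot stream: Q = 94.4 × 0.850 × (26.3 − 3.75) = 1809.4 kJ/min
Energy balance on cold side (adiabatic exchanger): Q = ṁ_c·Cp_c·(T_c,out − T_c,in)
ṁ_c = 1809.4 / [2.41 × (15.1 − -7.47)] = 33.265 kg/min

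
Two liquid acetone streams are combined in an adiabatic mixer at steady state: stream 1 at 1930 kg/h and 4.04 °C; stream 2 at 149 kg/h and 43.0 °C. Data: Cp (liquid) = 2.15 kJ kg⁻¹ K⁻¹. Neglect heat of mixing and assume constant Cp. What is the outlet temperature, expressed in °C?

No heat crosses the boundary, so H_out = H_in.
T_out = Σ ṁᵢCp,ᵢTᵢ / Σ ṁᵢCp,ᵢ
      = 30539 / 4469.9 = 6.8322 °C

T_out = 6.83 °C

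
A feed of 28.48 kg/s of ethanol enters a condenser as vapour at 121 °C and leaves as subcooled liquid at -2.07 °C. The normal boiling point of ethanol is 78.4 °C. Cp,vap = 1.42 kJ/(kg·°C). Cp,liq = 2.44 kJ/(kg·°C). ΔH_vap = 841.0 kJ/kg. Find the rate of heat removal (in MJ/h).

vapour 121→78.4 °C: -60.492 kJ/kg
condensation at 78.4 °C: -841 kJ/kg
liquid 78.4→-2.07 °C: -196.35 kJ/kg
Δh = -60.492 + -841 + -196.35 = -1097.8 kJ/kg
Q = ṁ·Δh = 28.48 kg/s × -1097.8 kJ/kg = -31266 kJ/s
|Q| = 31266 kW = 112560 MJ/h

Q_c = 113000 MJ/h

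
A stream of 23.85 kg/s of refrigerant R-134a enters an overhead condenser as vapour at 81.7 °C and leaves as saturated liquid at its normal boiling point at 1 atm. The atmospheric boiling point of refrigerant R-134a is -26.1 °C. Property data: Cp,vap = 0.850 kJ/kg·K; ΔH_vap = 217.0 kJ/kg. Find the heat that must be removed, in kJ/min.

Q_c = 442000 kJ/min

vapour 81.7→-26.1 °C: -91.63 kJ/kg
condensation at -26.1 °C: -217 kJ/kg
Δh = -91.63 + -217 = -308.63 kJ/kg
Q = ṁ·Δh = 23.85 kg/s × -308.63 kJ/kg = -7360.8 kJ/s
|Q| = 7360.8 kW = 441650 kJ/min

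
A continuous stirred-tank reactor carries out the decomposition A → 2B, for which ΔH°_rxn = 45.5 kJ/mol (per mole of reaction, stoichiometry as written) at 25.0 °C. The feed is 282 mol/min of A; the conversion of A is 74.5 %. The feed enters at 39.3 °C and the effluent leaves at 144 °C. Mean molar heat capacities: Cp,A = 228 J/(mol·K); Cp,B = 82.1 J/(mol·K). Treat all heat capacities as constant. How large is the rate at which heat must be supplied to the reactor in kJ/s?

Extent of reaction ξ = 0.745 × 282 = 210.09 mol/min
Reaction term: ξ·ΔH°_rxn = 210.09 × 45.5 = 9559.1 kJ/min
Sensible, feed 39.3→25 °C: -919.43 kJ/min
Outlet flows (mol/min): A 71.91, B 420.18
Sensible, products 25→144 °C: 6056.2 kJ/min
Q = ΔH = 14696 kJ/min = 244.93 kW
Heat supplied = 244.93 kJ/s

Q_in = 245 kJ/s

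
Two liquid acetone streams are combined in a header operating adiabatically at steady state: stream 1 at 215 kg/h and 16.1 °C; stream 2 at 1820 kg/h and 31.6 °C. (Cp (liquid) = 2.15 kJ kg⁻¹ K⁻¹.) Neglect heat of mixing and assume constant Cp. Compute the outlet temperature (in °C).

Energy balance with Q = 0: Σ ṁᵢCp,ᵢ(T_out − Tᵢ) = 0
T_out = Σ ṁᵢCp,ᵢTᵢ / Σ ṁᵢCp,ᵢ
      = 131090 / 4375.2 = 29.962 °C

T_out = 30.0 °C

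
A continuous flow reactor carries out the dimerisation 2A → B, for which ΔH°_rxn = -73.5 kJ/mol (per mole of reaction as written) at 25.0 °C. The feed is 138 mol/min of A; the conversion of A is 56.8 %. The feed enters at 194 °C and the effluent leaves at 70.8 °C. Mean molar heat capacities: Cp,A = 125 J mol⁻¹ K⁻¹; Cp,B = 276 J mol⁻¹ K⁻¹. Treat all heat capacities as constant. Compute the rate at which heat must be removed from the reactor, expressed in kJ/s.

Extent of reaction ξ = 0.568 × 138 / 2 = 39.192 mol/min
Reaction term: ξ·ΔH°_rxn = 39.192 × -73.5 = -2880.6 kJ/min
Sensible, feed 194→25 °C: -2915.2 kJ/min
Outlet flows (mol/min): A 59.616, B 39.192
Sensible, products 25→70.8 °C: 836.72 kJ/min
Q = ΔH = -4959.1 kJ/min = -82.652 kW
Heat removed = 82.652 kJ/s

Q_out = 82.7 kJ/s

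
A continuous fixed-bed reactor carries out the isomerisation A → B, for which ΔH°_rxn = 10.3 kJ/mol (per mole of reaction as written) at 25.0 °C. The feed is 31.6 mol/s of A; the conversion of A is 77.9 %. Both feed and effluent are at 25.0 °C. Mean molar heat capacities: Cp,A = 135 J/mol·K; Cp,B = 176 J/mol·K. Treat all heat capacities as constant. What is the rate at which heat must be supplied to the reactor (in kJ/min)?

Q_in = 15200 kJ/min

Extent of reaction ξ = 0.779 × 31.6 = 24.616 mol/s
Reaction term: ξ·ΔH°_rxn = 24.616 × 10.3 = 253.55 kJ/s
Q = ΔH = 253.55 kJ/s = 253.55 kW
Heat supplied = 15213 kJ/min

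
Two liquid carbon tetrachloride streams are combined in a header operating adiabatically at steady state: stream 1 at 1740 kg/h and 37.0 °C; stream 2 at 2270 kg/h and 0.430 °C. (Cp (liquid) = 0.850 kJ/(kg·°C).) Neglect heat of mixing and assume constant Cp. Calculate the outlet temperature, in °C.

Adiabatic, steady state ⇒ Σ ṁᵢCp,ᵢ(T_out − Tᵢ) = 0
T_out = Σ ṁᵢCp,ᵢTᵢ / Σ ṁᵢCp,ᵢ
      = 55553 / 3408.5 = 16.298 °C

T_out = 16.3 °C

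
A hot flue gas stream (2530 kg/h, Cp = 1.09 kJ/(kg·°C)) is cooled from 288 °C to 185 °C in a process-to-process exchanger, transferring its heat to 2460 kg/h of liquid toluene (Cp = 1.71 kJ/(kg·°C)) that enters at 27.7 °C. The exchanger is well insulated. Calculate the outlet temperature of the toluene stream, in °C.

Heat released by hot stream: Q = 2530 × 1.09 × (288 − 185) = 284040 kJ/h
Energy balance on cold side (adiabatic exchanger): Q = ṁ_c·Cp_c·(T_c,out − T_c,in)
T_c,out = 27.7 + 284040/(2460 × 1.71) = 95.223 °C

T_c,out = 95.2 °C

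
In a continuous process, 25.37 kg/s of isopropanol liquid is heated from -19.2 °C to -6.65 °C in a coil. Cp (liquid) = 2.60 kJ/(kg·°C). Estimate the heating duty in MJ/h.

Q = ṁ·Cp·ΔT = 25.37 × 2.60 × (-6.65 − -19.2) = 827.82 kJ/s
Heating duty = 2980.2 MJ/h

Q = 2980 MJ/h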